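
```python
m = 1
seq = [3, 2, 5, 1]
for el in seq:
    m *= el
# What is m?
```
Trace:
  m=1
  m=3, el=3
  m=6, el=2
  m=30, el=5
  m=30, el=1

Final answer: 30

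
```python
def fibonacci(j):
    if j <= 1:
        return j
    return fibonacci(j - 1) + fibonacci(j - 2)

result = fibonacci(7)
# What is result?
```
Call trace (a repeated sub-call is expanded the first time; later identical calls just restate its return value):
fibonacci(j=7)
  fibonacci(j=6)
    fibonacci(j=5)
      fibonacci(j=4)
        fibonacci(j=3)
          fibonacci(j=2)
            fibonacci(j=1)
            -> return 1
            fibonacci(j=0)
            -> return 0
          -> return 1
          fibonacci(j=1)
          -> return 1
        -> return 2
        fibonacci(j=2) -> return 1  (same call as traced above)
      -> return 3
      fibonacci(j=3) -> return 2  (same call as traced above)
    -> return 5
    fibonacci(j=4) -> return 3  (same call as traced above)
  -> return 8
  fibonacci(j=5) -> return 5  (same call as traced above)
-> return 13

Final answer: 13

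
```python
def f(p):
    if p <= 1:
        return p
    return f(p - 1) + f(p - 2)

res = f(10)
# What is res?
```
Call trace (a repeated sub-call is expanded the first time; later identical calls just restate its return value):
f(p=10)
  f(p=9)
    f(p=8)
      f(p=7)
        f(p=6)
          f(p=5)
            f(p=4)
              f(p=3)
                f(p=2)
                  f(p=1)
                  -> return 1
                  f(p=0)
                  -> return 0
                -> return 1
                f(p=1)
                -> return 1
              -> return 2
              f(p=2) -> return 1  (same call as traced above)
            -> return 3
            f(p=3) -> return 2  (same call as traced above)
          -> return 5
          f(p=4) -> return 3  (same call as traced above)
        -> return 8
        f(p=5) -> return 5  (same call as traced above)
      -> return 13
      f(p=6) -> return 8  (same call as traced above)
    -> return 21
    f(p=7) -> return 13  (same call as traced above)
  -> return 34
  f(p=8) -> return 21  (same call as traced above)
-> return 55

Final answer: 55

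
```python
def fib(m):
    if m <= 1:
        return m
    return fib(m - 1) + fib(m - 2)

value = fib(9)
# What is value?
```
Call trace (a repeated sub-call is expanded the first time; later identical calls just restate its return value):
fib(m=9)
  fib(m=8)
    fib(m=7)
      fib(m=6)
        fib(m=5)
          fib(m=4)
            fib(m=3)
              fib(m=2)
                fib(m=1)
                -> return 1
                fib(m=0)
                -> return 0
              -> return 1
              fib(m=1)
              -> return 1
            -> return 2
            fib(m=2) -> return 1  (same call as traced above)
          -> return 3
          fib(m=3) -> return 2  (same call as traced above)
        -> return 5
        fib(m=4) -> return 3  (same call as traced above)
      -> return 8
      fib(m=5) -> return 5  (same call as traced above)
    -> return 13
    fib(m=6) -> return 8  (same call as traced above)
  -> return 21
  fib(m=7) -> return 13  (same call as traced above)
-> return 34

Final answer: 34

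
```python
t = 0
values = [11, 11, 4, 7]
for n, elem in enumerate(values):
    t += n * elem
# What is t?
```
Trace:
  t=0
  t=0, n=0, elem=11
  t=11, n=1, elem=11
  t=19, n=2, elem=4
  t=40, n=3, elem=7

Final answer: 40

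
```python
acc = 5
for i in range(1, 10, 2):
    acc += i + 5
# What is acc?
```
Trace:
  acc=5
  acc=11, i=1
  acc=19, i=3
  acc=29, i=5
  acc=41, i=7
  acc=55, i=9

Final answer: 55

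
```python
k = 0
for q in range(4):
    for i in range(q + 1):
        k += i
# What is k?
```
Trace:
  k=0
  k=0, q=0, i=0
  k=0, q=1, i=0
  k=1, q=1, i=1
  k=1, q=2, i=0
  k=2, q=2, i=1
  k=4, q=2, i=2
  k=4, q=3, i=0
  k=5, q=3, i=1
  k=7, q=3, i=2
  k=10, q=3, i=3

Final answer: 10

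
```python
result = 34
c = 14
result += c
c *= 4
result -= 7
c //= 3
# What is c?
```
Trace:
  result=34
  result=34, c=14
  result=48, c=14
  result=48, c=56
  result=41, c=56
  result=41, c=18

Final answer: 18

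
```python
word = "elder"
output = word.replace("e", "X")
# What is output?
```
Trace:
  word='elder'
  word='elder', output='XldXr'

Final answer: 'XldXr'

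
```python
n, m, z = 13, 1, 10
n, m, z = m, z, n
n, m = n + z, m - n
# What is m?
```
Trace:
  n=13, m=1, z=10
  n=1, m=10, z=13
  n=14, m=9, z=13

Final answer: 9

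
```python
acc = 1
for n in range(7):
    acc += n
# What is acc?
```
Trace:
  acc=1
  acc=1, n=0
  acc=2, n=1
  acc=4, n=2
  acc=7, n=3
  acc=11, n=4
  acc=16, n=5
  acc=22, n=6

Final answer: 22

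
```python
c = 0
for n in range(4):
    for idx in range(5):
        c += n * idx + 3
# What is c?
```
Trace:
  c=0
  c=3, n=0, idx=0
  c=6, n=0, idx=1
  c=9, n=0, idx=2
  c=12, n=0, idx=3
  c=15, n=0, idx=4
  c=18, n=1, idx=0
  c=22, n=1, idx=1
  c=27, n=1, idx=2
  c=33, n=1, idx=3
  c=40, n=1, idx=4
  c=43, n=2, idx=0
  c=48, n=2, idx=1
  c=55, n=2, idx=2
  c=64, n=2, idx=3
  c=75, n=2, idx=4
  c=78, n=3, idx=0
  c=84, n=3, idx=1
  c=93, n=3, idx=2
  c=105, n=3, idx=3
  c=120, n=3, idx=4

Final answer: 120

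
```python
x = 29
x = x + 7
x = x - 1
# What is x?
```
Trace:
  x=29
  x=36
  x=35

Final answer: 35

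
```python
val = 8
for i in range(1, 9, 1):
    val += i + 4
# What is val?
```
Trace:
  val=8
  val=13, i=1
  val=19, i=2
  val=26, i=3
  val=34, i=4
  val=43, i=5
  val=53, i=6
  val=64, i=7
  val=76, i=8

Final answer: 76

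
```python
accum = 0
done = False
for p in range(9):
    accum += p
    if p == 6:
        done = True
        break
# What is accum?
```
Trace:
  accum=0
  accum=0, done=False
  accum=0, done=False, p=0
  accum=1, done=False, p=1
  accum=3, done=False, p=2
  accum=6, done=False, p=3
  accum=10, done=False, p=4
  accum=15, done=False, p=5
  accum=21, done=True, p=6

Final answer: 21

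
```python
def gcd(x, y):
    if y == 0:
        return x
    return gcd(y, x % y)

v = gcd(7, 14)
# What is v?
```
Call trace:
gcd(x=7, y=14)
  gcd(x=14, y=7)
    gcd(x=7, y=0)
    -> return 7
  -> return 7
-> return 7

Final answer: 7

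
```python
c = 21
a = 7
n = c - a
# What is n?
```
Trace:
  c=21
  c=21, a=7
  c=21, a=7, n=14

Final answer: 14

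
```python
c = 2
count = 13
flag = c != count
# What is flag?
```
Trace:
  c=2
  c=2, count=13
  c=2, count=13, flag=True

Final answer: True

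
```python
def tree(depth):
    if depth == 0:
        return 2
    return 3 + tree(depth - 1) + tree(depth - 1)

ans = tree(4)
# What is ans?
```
Call trace (a repeated sub-call is expanded the first time; later identical calls just restate its return value):
tree(depth=4)
  tree(depth=3)
    tree(depth=2)
      tree(depth=1)
        tree(depth=0)
        -> return 2
        tree(depth=0)
        -> return 2
      -> return 7
      tree(depth=1) -> return 7  (same call as traced above)
    -> return 17
    tree(depth=2) -> return 17  (same call as traced above)
  -> return 37
  tree(depth=3) -> return 37  (same call as traced above)
-> return 77

Final answer: 77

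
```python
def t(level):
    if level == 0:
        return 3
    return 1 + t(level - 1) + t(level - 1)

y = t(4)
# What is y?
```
Call trace (a repeated sub-call is expanded the first time; later identical calls just restate its return value):
t(level=4)
  t(level=3)
    t(level=2)
      t(level=1)
        t(level=0)
        -> return 3
        t(level=0)
        -> return 3
      -> return 7
      t(level=1) -> return 7  (same call as traced above)
    -> return 15
    t(level=2) -> return 15  (same call as traced above)
  -> return 31
  t(level=3) -> return 31  (same call as traced above)
-> return 63

Final answer: 63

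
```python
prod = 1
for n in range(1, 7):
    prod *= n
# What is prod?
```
Trace:
  prod=1
  prod=1, n=1
  prod=2, n=2
  prod=6, n=3
  prod=24, n=4
  prod=120, n=5
  prod=720, n=6

Final answer: 720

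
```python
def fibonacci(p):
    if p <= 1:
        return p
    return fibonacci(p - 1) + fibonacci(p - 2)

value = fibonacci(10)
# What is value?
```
Call trace (a repeated sub-call is expanded the first time; later identical calls just restate its return value):
fibonacci(p=10)
  fibonacci(p=9)
    fibonacci(p=8)
      fibonacci(p=7)
        fibonacci(p=6)
          fibonacci(p=5)
            fibonacci(p=4)
              fibonacci(p=3)
                fibonacci(p=2)
                  fibonacci(p=1)
                  -> return 1
                  fibonacci(p=0)
                  -> return 0
                -> return 1
                fibonacci(p=1)
                -> return 1
              -> return 2
              fibonacci(p=2) -> return 1  (same call as traced above)
            -> return 3
            fibonacci(p=3) -> return 2  (same call as traced above)
          -> return 5
          fibonacci(p=4) -> return 3  (same call as traced above)
        -> return 8
        fibonacci(p=5) -> return 5  (same call as traced above)
      -> return 13
      fibonacci(p=6) -> return 8  (same call as traced above)
    -> return 21
    fibonacci(p=7) -> return 13  (same call as traced above)
  -> return 34
  fibonacci(p=8) -> return 21  (same call as traced above)
-> return 55

Final answer: 55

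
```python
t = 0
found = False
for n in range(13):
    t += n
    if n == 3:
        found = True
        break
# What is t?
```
Trace:
  t=0
  t=0, found=False
  t=0, found=False, n=0
  t=1, found=False, n=1
  t=3, found=False, n=2
  t=6, found=True, n=3

Final answer: 6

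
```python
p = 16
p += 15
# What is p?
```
Trace:
  p=16
  p=31

Final answer: 31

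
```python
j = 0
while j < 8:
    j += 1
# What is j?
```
Trace:
  j=0
  j=1
  j=2
  j=3
  j=4
  j=5
  j=6
  j=7
  j=8

Final answer: 8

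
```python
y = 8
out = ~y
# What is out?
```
Trace:
  y=8
  y=8, out=-9

Final answer: -9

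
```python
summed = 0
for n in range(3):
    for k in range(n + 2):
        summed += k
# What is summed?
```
Trace:
  summed=0
  summed=0, n=0, k=0
  summed=1, n=0, k=1
  summed=1, n=1, k=0
  summed=2, n=1, k=1
  summed=4, n=1, k=2
  summed=4, n=2, k=0
  summed=5, n=2, k=1
  summed=7, n=2, k=2
  summed=10, n=2, k=3

Final answer: 10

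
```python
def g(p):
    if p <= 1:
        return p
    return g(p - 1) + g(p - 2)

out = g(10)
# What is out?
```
Call trace (a repeated sub-call is expanded the first time; later identical calls just restate its return value):
g(p=10)
  g(p=9)
    g(p=8)
      g(p=7)
        g(p=6)
          g(p=5)
            g(p=4)
              g(p=3)
                g(p=2)
                  g(p=1)
                  -> return 1
                  g(p=0)
                  -> return 0
                -> return 1
                g(p=1)
                -> return 1
              -> return 2
              g(p=2) -> return 1  (same call as traced above)
            -> return 3
            g(p=3) -> return 2  (same call as traced above)
          -> return 5
          g(p=4) -> return 3  (same call as traced above)
        -> return 8
        g(p=5) -> return 5  (same call as traced above)
      -> return 13
      g(p=6) -> return 8  (same call as traced above)
    -> return 21
    g(p=7) -> return 13  (same call as traced above)
  -> return 34
  g(p=8) -> return 21  (same call as traced above)
-> return 55

Final answer: 55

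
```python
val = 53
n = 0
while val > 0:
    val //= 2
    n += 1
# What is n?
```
Trace:
  val=53
  val=53, n=0
  val=26, n=1
  val=13, n=2
  val=6, n=3
  val=3, n=4
  val=1, n=5
  val=0, n=6

Final answer: 6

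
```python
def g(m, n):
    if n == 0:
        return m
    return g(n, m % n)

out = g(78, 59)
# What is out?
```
Call trace:
g(m=78, n=59)
  g(m=59, n=19)
    g(m=19, n=2)
      g(m=2, n=1)
        g(m=1, n=0)
        -> return 1
      -> return 1
    -> return 1
  -> return 1
-> return 1

Final answer: 1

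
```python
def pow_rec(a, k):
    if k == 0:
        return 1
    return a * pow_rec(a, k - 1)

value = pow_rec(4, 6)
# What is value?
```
Call trace:
pow_rec(a=4, k=6)
  pow_rec(a=4, k=5)
    pow_rec(a=4, k=4)
      pow_rec(a=4, k=3)
        pow_rec(a=4, k=2)
          pow_rec(a=4, k=1)
            pow_rec(a=4, k=0)
            -> return 1
          -> return 4
        -> return 16
      -> return 64
    -> return 256
  -> return 1024
-> return 4096

Final answer: 4096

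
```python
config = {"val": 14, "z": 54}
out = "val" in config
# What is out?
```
Trace:
  config={'val': 14, 'z': 54}
  config={'val': 14, 'z': 54}, out=True

Final answer: True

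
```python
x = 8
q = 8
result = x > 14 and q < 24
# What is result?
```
Trace:
  x=8
  x=8, q=8
  x=8, q=8, result=False

Final answer: False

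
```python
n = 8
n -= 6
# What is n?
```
Trace:
  n=8
  n=2

Final answer: 2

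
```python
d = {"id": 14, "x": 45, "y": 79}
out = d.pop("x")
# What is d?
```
Trace:
  d={'id': 14, 'x': 45, 'y': 79}
  d={'id': 14, 'y': 79}, out=45

Final answer: {'id': 14, 'y': 79}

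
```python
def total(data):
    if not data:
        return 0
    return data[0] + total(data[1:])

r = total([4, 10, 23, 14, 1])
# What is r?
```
Call trace:
total(data=[4, 10, 23, 14, 1])
  total(data=[10, 23, 14, 1])
    total(data=[23, 14, 1])
      total(data=[14, 1])
        total(data=[1])
          total(data=[])
          -> return 0
        -> return 1
      -> return 15
    -> return 38
  -> return 48
-> return 52

Final answer: 52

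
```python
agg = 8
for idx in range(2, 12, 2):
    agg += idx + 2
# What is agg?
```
Trace:
  agg=8
  agg=12, idx=2
  agg=18, idx=4
  agg=26, idx=6
  agg=36, idx=8
  agg=48, idx=10

Final answer: 48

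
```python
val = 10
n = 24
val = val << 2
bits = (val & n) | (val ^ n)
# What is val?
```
Trace:
  val=10
  val=10, n=24
  val=40, n=24
  val=40, n=24, bits=56

Final answer: 40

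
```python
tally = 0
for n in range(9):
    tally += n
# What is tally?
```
Trace:
  tally=0
  tally=0, n=0
  tally=1, n=1
  tally=3, n=2
  tally=6, n=3
  tally=10, n=4
  tally=15, n=5
  tally=21, n=6
  tally=28, n=7
  tally=36, n=8

Final answer: 36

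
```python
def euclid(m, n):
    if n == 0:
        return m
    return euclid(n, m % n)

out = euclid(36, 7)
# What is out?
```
Call trace:
euclid(m=36, n=7)
  euclid(m=7, n=1)
    euclid(m=1, n=0)
    -> return 1
  -> return 1
-> return 1

Final answer: 1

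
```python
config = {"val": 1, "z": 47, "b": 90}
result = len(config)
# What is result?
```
Trace:
  config={'val': 1, 'z': 47, 'b': 90}
  config={'val': 1, 'z': 47, 'b': 90}, result=3

Final answer: 3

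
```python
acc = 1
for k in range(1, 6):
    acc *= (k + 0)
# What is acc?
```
Trace:
  acc=1
  acc=1, k=1
  acc=2, k=2
  acc=6, k=3
  acc=24, k=4
  acc=120, k=5

Final answer: 120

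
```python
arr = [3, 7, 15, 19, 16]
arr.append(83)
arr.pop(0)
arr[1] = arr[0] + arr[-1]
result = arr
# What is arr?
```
Trace:
  arr=[3, 7, 15, 19, 16]
  arr=[3, 7, 15, 19, 16, 83]
  arr=[7, 15, 19, 16, 83]
  arr=[7, 90, 19, 16, 83]
  arr=[7, 90, 19, 16, 83], result=[7, 90, 19, 16, 83]

Final answer: [7, 90, 19, 16, 83]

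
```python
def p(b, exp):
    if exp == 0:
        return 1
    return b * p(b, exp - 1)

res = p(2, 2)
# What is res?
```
Call trace:
p(b=2, exp=2)
  p(b=2, exp=1)
    p(b=2, exp=0)
    -> return 1
  -> return 2
-> return 4

Final answer: 4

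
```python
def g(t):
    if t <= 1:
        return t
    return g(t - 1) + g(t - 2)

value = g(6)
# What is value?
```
Call trace (a repeated sub-call is expanded the first time; later identical calls just restate its return value):
g(t=6)
  g(t=5)
    g(t=4)
      g(t=3)
        g(t=2)
          g(t=1)
          -> return 1
          g(t=0)
          -> return 0
        -> return 1
        g(t=1)
        -> return 1
      -> return 2
      g(t=2) -> return 1  (same call as traced above)
    -> return 3
    g(t=3) -> return 2  (same call as traced above)
  -> return 5
  g(t=4) -> return 3  (same call as traced above)
-> return 8

Final answer: 8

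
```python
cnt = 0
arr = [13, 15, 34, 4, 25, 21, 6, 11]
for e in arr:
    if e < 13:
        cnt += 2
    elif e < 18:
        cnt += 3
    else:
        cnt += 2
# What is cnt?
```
Trace:
  cnt=0
  cnt=3, e=13
  cnt=6, e=15
  cnt=8, e=34
  cnt=10, e=4
  cnt=12, e=25
  cnt=14, e=21
  cnt=16, e=6
  cnt=18, e=11

Final answer: 18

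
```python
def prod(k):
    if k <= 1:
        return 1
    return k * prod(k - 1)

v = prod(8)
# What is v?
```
Call trace:
prod(k=8)
  prod(k=7)
    prod(k=6)
      prod(k=5)
        prod(k=4)
          prod(k=3)
            prod(k=2)
              prod(k=1)
              -> return 1
            -> return 2
          -> return 6
        -> return 24
      -> return 120
    -> return 720
  -> return 5040
-> return 40320

Final answer: 40320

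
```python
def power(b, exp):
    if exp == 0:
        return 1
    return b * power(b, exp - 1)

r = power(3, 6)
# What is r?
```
Call trace:
power(b=3, exp=6)
  power(b=3, exp=5)
    power(b=3, exp=4)
      power(b=3, exp=3)
        power(b=3, exp=2)
          power(b=3, exp=1)
            power(b=3, exp=0)
            -> return 1
          -> return 3
        -> return 9
      -> return 27
    -> return 81
  -> return 243
-> return 729

Final answer: 729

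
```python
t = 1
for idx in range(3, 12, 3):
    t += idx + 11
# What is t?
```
Trace:
  t=1
  t=15, idx=3
  t=32, idx=6
  t=52, idx=9

Final answer: 52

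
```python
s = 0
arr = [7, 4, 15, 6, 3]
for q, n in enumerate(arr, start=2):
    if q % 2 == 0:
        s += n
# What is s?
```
Trace:
  s=0
  s=7, q=2, n=7
  s=7, q=3, n=4
  s=22, q=4, n=15
  s=22, q=5, n=6
  s=25, q=6, n=3

Final answer: 25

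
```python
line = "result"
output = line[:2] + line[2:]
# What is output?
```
Trace:
  line='result'
  line='result', output='result'

Final answer: 'result'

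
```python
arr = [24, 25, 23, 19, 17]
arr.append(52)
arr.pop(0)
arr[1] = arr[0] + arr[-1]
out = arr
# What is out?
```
Trace:
  arr=[24, 25, 23, 19, 17]
  arr=[24, 25, 23, 19, 17, 52]
  arr=[25, 23, 19, 17, 52]
  arr=[25, 77, 19, 17, 52]
  arr=[25, 77, 19, 17, 52], out=[25, 77, 19, 17, 52]

Final answer: [25, 77, 19, 17, 52]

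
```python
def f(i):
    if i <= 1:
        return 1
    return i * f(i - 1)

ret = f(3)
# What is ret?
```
Call trace:
f(i=3)
  f(i=2)
    f(i=1)
    -> return 1
  -> return 2
-> return 6

Final answer: 6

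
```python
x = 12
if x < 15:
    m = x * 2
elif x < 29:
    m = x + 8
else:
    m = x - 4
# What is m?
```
Trace:
  x=12
  x=12, m=24

Final answer: 24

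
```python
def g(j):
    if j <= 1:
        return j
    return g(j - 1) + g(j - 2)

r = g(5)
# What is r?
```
Call trace (a repeated sub-call is expanded the first time; later identical calls just restate its return value):
g(j=5)
  g(j=4)
    g(j=3)
      g(j=2)
        g(j=1)
        -> return 1
        g(j=0)
        -> return 0
      -> return 1
      g(j=1)
      -> return 1
    -> return 2
    g(j=2) -> return 1  (same call as traced above)
  -> return 3
  g(j=3) -> return 2  (same call as traced above)
-> return 5

Final answer: 5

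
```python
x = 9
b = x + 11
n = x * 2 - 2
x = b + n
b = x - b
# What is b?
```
Trace:
  x=9
  x=9, b=20
  x=9, b=20, n=16
  x=36, b=20, n=16
  x=36, b=16, n=16

Final answer: 16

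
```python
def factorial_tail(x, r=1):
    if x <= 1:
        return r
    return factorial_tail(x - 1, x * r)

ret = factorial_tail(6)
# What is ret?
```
Call trace:
factorial_tail(x=6, r=1)
  factorial_tail(x=5, r=6)
    factorial_tail(x=4, r=30)
      factorial_tail(x=3, r=120)
        factorial_tail(x=2, r=360)
          factorial_tail(x=1, r=720)
          -> return 720
        -> return 720
      -> return 720
    -> return 720
  -> return 720
-> return 720

Final answer: 720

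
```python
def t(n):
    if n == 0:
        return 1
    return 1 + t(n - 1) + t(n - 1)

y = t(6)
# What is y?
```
Call trace (a repeated sub-call is expanded the first time; later identical calls just restate its return value):
t(n=6)
  t(n=5)
    t(n=4)
      t(n=3)
        t(n=2)
          t(n=1)
            t(n=0)
            -> return 1
            t(n=0)
            -> return 1
          -> return 3
          t(n=1) -> return 3  (same call as traced above)
        -> return 7
        t(n=2) -> return 7  (same call as traced above)
      -> return 15
      t(n=3) -> return 15  (same call as traced above)
    -> return 31
    t(n=4) -> return 31  (same call as traced above)
  -> return 63
  t(n=5) -> return 63  (same call as traced above)
-> return 127

Final answer: 127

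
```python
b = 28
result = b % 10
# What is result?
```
Trace:
  b=28
  b=28, result=8

Final answer: 8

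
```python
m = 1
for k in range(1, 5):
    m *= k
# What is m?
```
Trace:
  m=1
  m=1, k=1
  m=2, k=2
  m=6, k=3
  m=24, k=4

Final answer: 24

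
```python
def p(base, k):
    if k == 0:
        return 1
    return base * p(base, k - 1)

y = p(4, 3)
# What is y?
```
Call trace:
p(base=4, k=3)
  p(base=4, k=2)
    p(base=4, k=1)
      p(base=4, k=0)
      -> return 1
    -> return 4
  -> return 16
-> return 64

Final answer: 64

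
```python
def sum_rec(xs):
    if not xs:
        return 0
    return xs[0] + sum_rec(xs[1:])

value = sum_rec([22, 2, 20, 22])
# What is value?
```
Call trace:
sum_rec(xs=[22, 2, 20, 22])
  sum_rec(xs=[2, 20, 22])
    sum_rec(xs=[20, 22])
      sum_rec(xs=[22])
        sum_rec(xs=[])
        -> return 0
      -> return 22
    -> return 42
  -> return 44
-> return 66

Final answer: 66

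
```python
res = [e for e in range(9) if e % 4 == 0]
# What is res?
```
Trace:
  e=0
  e=1
  e=2
  e=3
  e=4
  e=5
  e=6
  e=7
  e=8
  res=[0, 4, 8]

Final answer: [0, 4, 8]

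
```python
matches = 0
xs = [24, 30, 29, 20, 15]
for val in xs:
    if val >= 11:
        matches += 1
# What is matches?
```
Trace:
  matches=0
  matches=1, val=24
  matches=2, val=30
  matches=3, val=29
  matches=4, val=20
  matches=5, val=15

Final answer: 5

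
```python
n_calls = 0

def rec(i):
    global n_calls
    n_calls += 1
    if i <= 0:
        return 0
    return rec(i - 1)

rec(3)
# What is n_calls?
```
Call trace:
rec(i=3)
  rec(i=2)
    rec(i=1)
      rec(i=0)
      -> return 0
    -> return 0
  -> return 0
-> return 0

n_calls is incremented once per call. rec is entered once for each i = 3, 2, 1, 0 (the i <= 0 call returns without recursing), i.e. 3 + 1 calls.
n_calls = 4

Final answer: 4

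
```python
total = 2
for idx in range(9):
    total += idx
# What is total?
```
Trace:
  total=2
  total=2, idx=0
  total=3, idx=1
  total=5, idx=2
  total=8, idx=3
  total=12, idx=4
  total=17, idx=5
  total=23, idx=6
  total=30, idx=7
  total=38, idx=8

Final answer: 38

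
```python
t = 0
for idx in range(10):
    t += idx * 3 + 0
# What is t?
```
Trace:
  t=0
  t=0, idx=0
  t=3, idx=1
  t=9, idx=2
  t=18, idx=3
  t=30, idx=4
  t=45, idx=5
  t=63, idx=6
  t=84, idx=7
  t=108, idx=8
  t=135, idx=9

Final answer: 135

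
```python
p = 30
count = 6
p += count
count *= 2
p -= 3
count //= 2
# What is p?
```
Trace:
  p=30
  p=30, count=6
  p=36, count=6
  p=36, count=12
  p=33, count=12
  p=33, count=6

Final answer: 33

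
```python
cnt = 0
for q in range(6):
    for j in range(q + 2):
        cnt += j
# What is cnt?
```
Trace:
  cnt=0
  cnt=0, q=0, j=0
  cnt=1, q=0, j=1
  cnt=1, q=1, j=0
  cnt=2, q=1, j=1
  cnt=4, q=1, j=2
  cnt=4, q=2, j=0
  cnt=5, q=2, j=1
  cnt=7, q=2, j=2
  cnt=10, q=2, j=3
  cnt=10, q=3, j=0
  cnt=11, q=3, j=1
  cnt=13, q=3, j=2
  cnt=16, q=3, j=3
  cnt=20, q=3, j=4
  cnt=20, q=4, j=0
  cnt=21, q=4, j=1
  cnt=23, q=4, j=2
  cnt=26, q=4, j=3
  cnt=30, q=4, j=4
  cnt=35, q=4, j=5
  cnt=35, q=5, j=0
  cnt=36, q=5, j=1
  cnt=38, q=5, j=2
  cnt=41, q=5, j=3
  cnt=45, q=5, j=4
  cnt=50, q=5, j=5
  cnt=56, q=5, j=6

Final answer: 56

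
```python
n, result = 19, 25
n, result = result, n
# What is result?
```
Trace:
  n=19, result=25
  n=25, result=19

Final answer: 19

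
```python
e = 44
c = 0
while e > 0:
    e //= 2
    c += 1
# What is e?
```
Trace:
  e=44
  e=44, c=0
  e=22, c=1
  e=11, c=2
  e=5, c=3
  e=2, c=4
  e=1, c=5
  e=0, c=6

Final answer: 0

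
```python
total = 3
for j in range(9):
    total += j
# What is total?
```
Trace:
  total=3
  total=3, j=0
  total=4, j=1
  total=6, j=2
  total=9, j=3
  total=13, j=4
  total=18, j=5
  total=24, j=6
  total=31, j=7
  total=39, j=8

Final answer: 39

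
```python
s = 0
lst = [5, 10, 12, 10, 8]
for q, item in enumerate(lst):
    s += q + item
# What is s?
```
Trace:
  s=0
  s=5, q=0, item=5
  s=16, q=1, item=10
  s=30, q=2, item=12
  s=43, q=3, item=10
  s=55, q=4, item=8

Final answer: 55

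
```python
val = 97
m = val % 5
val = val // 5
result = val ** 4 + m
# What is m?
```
Trace:
  val=97
  val=97, m=2
  val=19, m=2
  val=19, m=2, result=130323

Final answer: 2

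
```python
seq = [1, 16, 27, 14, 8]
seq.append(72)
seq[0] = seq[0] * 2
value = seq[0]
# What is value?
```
Trace:
  seq=[1, 16, 27, 14, 8]
  seq=[1, 16, 27, 14, 8, 72]
  seq=[2, 16, 27, 14, 8, 72]
  seq=[2, 16, 27, 14, 8, 72], value=2

Final answer: 2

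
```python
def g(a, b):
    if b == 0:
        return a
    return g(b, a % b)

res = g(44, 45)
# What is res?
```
Call trace:
g(a=44, b=45)
  g(a=45, b=44)
    g(a=44, b=1)
      g(a=1, b=0)
      -> return 1
    -> return 1
  -> return 1
-> return 1

Final answer: 1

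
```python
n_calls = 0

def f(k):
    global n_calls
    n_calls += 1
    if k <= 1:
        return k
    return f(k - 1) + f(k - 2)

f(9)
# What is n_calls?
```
Call trace (a repeated sub-call is expanded the first time; later identical calls just restate its return value):
f(k=9)
  f(k=8)
    f(k=7)
      f(k=6)
        f(k=5)
          f(k=4)
            f(k=3)
              f(k=2)
                f(k=1)
                -> return 1
                f(k=0)
                -> return 0
              -> return 1
              f(k=1)
              -> return 1
            -> return 2
            f(k=2) -> return 1  (same call as traced above)
          -> return 3
          f(k=3) -> return 2  (same call as traced above)
        -> return 5
        f(k=4) -> return 3  (same call as traced above)
      -> return 8
      f(k=5) -> return 5  (same call as traced above)
    -> return 13
    f(k=6) -> return 8  (same call as traced above)
  -> return 21
  f(k=7) -> return 13  (same call as traced above)
-> return 34

n_calls is incremented once per call, so count the calls in each subtree. Let C(k) = number of calls made by f(k).
C(0) = C(1) = 1 (base case, no recursion); C(k) = 1 + C(k - 1) + C(k - 2) otherwise.
C(2) = 1 + C(1) + C(0) = 1 + 1 + 1 = 3
C(3) = 1 + C(2) + C(1) = 1 + 3 + 1 = 5
C(4) = 1 + C(3) + C(2) = 1 + 5 + 3 = 9
C(5) = 1 + C(4) + C(3) = 1 + 9 + 5 = 15
C(6) = 1 + C(5) + C(4) = 1 + 15 + 9 = 25
C(7) = 1 + C(6) + C(5) = 1 + 25 + 15 = 41
C(8) = 1 + C(7) + C(6) = 1 + 41 + 25 = 67
C(9) = 1 + C(8) + C(7) = 1 + 67 + 41 = 109
n_calls = C(9) = 109

Final answer: 109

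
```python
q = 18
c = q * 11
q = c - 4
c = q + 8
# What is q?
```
Trace:
  q=18
  q=18, c=198
  q=194, c=198
  q=194, c=202

Final answer: 194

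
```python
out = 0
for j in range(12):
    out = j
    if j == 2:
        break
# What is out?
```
Trace:
  out=0
  out=0, j=0
  out=1, j=1
  out=2, j=2

Final answer: 2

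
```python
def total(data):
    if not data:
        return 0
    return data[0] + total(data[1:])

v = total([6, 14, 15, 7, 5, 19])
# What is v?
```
Call trace:
total(data=[6, 14, 15, 7, 5, 19])
  total(data=[14, 15, 7, 5, 19])
    total(data=[15, 7, 5, 19])
      total(data=[7, 5, 19])
        total(data=[5, 19])
          total(data=[19])
            total(data=[])
            -> return 0
          -> return 19
        -> return 24
      -> return 31
    -> return 46
  -> return 60
-> return 66

Final answer: 66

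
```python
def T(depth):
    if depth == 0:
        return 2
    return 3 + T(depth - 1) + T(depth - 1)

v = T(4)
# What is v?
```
Call trace (a repeated sub-call is expanded the first time; later identical calls just restate its return value):
T(depth=4)
  T(depth=3)
    T(depth=2)
      T(depth=1)
        T(depth=0)
        -> return 2
        T(depth=0)
        -> return 2
      -> return 7
      T(depth=1) -> return 7  (same call as traced above)
    -> return 17
    T(depth=2) -> return 17  (same call as traced above)
  -> return 37
  T(depth=3) -> return 37  (same call as traced above)
-> return 77

Final answer: 77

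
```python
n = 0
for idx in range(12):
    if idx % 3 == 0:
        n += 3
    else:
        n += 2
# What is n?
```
Trace:
  n=0
  n=3, idx=0
  n=5, idx=1
  n=7, idx=2
  n=10, idx=3
  n=12, idx=4
  n=14, idx=5
  n=17, idx=6
  n=19, idx=7
  n=21, idx=8
  n=24, idx=9
  n=26, idx=10
  n=28, idx=11

Final answer: 28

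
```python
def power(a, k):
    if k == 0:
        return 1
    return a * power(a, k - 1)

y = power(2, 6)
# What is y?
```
Call trace:
power(a=2, k=6)
  power(a=2, k=5)
    power(a=2, k=4)
      power(a=2, k=3)
        power(a=2, k=2)
          power(a=2, k=1)
            power(a=2, k=0)
            -> return 1
          -> return 2
        -> return 4
      -> return 8
    -> return 16
  -> return 32
-> return 64

Final answer: 64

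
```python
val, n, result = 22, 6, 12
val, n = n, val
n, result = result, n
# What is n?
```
Trace:
  val=22, n=6, result=12
  val=6, n=22, result=12
  val=6, n=12, result=22

Final answer: 12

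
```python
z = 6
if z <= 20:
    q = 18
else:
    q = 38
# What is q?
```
Trace:
  z=6
  z=6, q=18

Final answer: 18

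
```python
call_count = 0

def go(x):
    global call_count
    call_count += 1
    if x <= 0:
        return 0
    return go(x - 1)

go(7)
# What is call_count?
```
Call trace:
go(x=7)
  go(x=6)
    go(x=5)
      go(x=4)
        go(x=3)
          go(x=2)
            go(x=1)
              go(x=0)
              -> return 0
            -> return 0
          -> return 0
        -> return 0
      -> return 0
    -> return 0
  -> return 0
-> return 0

call_count is incremented once per call. go is entered once for each x = 7, 6, 5, 4, 3, 2, 1, 0 (the x <= 0 call returns without recursing), i.e. 7 + 1 calls.
call_count = 8

Final answer: 8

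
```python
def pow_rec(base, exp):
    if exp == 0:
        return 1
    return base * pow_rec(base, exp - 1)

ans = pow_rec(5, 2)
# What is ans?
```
Call trace:
pow_rec(base=5, exp=2)
  pow_rec(base=5, exp=1)
    pow_rec(base=5, exp=0)
    -> return 1
  -> return 5
-> return 25

Final answer: 25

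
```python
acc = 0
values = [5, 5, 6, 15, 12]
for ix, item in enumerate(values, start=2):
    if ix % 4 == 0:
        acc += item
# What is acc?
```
Trace:
  acc=0
  acc=0, ix=2, item=5
  acc=0, ix=3, item=5
  acc=6, ix=4, item=6
  acc=6, ix=5, item=15
  acc=6, ix=6, item=12

Final answer: 6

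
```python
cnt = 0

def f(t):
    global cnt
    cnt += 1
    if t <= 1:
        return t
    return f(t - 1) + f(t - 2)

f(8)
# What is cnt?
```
Call trace (a repeated sub-call is expanded the first time; later identical calls just restate its return value):
f(t=8)
  f(t=7)
    f(t=6)
      f(t=5)
        f(t=4)
          f(t=3)
            f(t=2)
              f(t=1)
              -> return 1
              f(t=0)
              -> return 0
            -> return 1
            f(t=1)
            -> return 1
          -> return 2
          f(t=2) -> return 1  (same call as traced above)
        -> return 3
        f(t=3) -> return 2  (same call as traced above)
      -> return 5
      f(t=4) -> return 3  (same call as traced above)
    -> return 8
    f(t=5) -> return 5  (same call as traced above)
  -> return 13
  f(t=6) -> return 8  (same call as traced above)
-> return 21

cnt is incremented once per call, so count the calls in each subtree. Let C(t) = number of calls made by f(t).
C(0) = C(1) = 1 (base case, no recursion); C(t) = 1 + C(t - 1) + C(t - 2) otherwise.
C(2) = 1 + C(1) + C(0) = 1 + 1 + 1 = 3
C(3) = 1 + C(2) + C(1) = 1 + 3 + 1 = 5
C(4) = 1 + C(3) + C(2) = 1 + 5 + 3 = 9
C(5) = 1 + C(4) + C(3) = 1 + 9 + 5 = 15
C(6) = 1 + C(5) + C(4) = 1 + 15 + 9 = 25
C(7) = 1 + C(6) + C(5) = 1 + 25 + 15 = 41
C(8) = 1 + C(7) + C(6) = 1 + 41 + 25 = 67
cnt = C(8) = 67

Final answer: 67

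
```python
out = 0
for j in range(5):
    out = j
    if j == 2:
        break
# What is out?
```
Trace:
  out=0
  out=0, j=0
  out=1, j=1
  out=2, j=2

Final answer: 2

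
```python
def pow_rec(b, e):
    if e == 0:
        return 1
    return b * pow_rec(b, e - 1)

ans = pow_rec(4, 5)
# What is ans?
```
Call trace:
pow_rec(b=4, e=5)
  pow_rec(b=4, e=4)
    pow_rec(b=4, e=3)
      pow_rec(b=4, e=2)
        pow_rec(b=4, e=1)
          pow_rec(b=4, e=0)
          -> return 1
        -> return 4
      -> return 16
    -> return 64
  -> return 256
-> return 1024

Final answer: 1024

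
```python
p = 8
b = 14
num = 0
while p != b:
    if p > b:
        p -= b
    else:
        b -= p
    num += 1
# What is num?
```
Trace:
  p=8
  p=8, b=14
  p=8, b=14, num=0
  p=8, b=6, num=1
  p=2, b=6, num=2
  p=2, b=4, num=3
  p=2, b=2, num=4

Final answer: 4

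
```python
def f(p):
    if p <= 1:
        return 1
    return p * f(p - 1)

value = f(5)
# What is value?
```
Call trace:
f(p=5)
  f(p=4)
    f(p=3)
      f(p=2)
        f(p=1)
        -> return 1
      -> return 2
    -> return 6
  -> return 24
-> return 120

Final answer: 120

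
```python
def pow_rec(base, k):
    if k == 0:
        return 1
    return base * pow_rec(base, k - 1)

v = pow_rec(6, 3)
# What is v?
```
Call trace:
pow_rec(base=6, k=3)
  pow_rec(base=6, k=2)
    pow_rec(base=6, k=1)
      pow_rec(base=6, k=0)
      -> return 1
    -> return 6
  -> return 36
-> return 216

Final answer: 216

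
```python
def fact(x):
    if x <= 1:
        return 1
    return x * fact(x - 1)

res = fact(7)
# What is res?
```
Call trace:
fact(x=7)
  fact(x=6)
    fact(x=5)
      fact(x=4)
        fact(x=3)
          fact(x=2)
            fact(x=1)
            -> return 1
          -> return 2
        -> return 6
      -> return 24
    -> return 120
  -> return 720
-> return 5040

Final answer: 5040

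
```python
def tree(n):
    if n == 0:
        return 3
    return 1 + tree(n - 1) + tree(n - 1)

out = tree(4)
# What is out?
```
Call trace (a repeated sub-call is expanded the first time; later identical calls just restate its return value):
tree(n=4)
  tree(n=3)
    tree(n=2)
      tree(n=1)
        tree(n=0)
        -> return 3
        tree(n=0)
        -> return 3
      -> return 7
      tree(n=1) -> return 7  (same call as traced above)
    -> return 15
    tree(n=2) -> return 15  (same call as traced above)
  -> return 31
  tree(n=3) -> return 31  (same call as traced above)
-> return 63

Final answer: 63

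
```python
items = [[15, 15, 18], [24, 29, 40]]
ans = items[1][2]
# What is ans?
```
Trace:
  items=[[15, 15, 18], [24, 29, 40]]
  items=[[15, 15, 18], [24, 29, 40]], ans=40

Final answer: 40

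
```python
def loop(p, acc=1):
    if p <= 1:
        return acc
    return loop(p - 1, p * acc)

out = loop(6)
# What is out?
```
Call trace:
loop(p=6, acc=1)
  loop(p=5, acc=6)
    loop(p=4, acc=30)
      loop(p=3, acc=120)
        loop(p=2, acc=360)
          loop(p=1, acc=720)
          -> return 720
        -> return 720
      -> return 720
    -> return 720
  -> return 720
-> return 720

Final answer: 720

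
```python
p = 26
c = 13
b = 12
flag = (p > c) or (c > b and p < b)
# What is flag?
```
Trace:
  p=26
  p=26, c=13
  p=26, c=13, b=12
  p=26, c=13, b=12, flag=True

Final answer: True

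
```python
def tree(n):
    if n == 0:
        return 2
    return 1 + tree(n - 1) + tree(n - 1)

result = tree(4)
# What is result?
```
Call trace (a repeated sub-call is expanded the first time; later identical calls just restate its return value):
tree(n=4)
  tree(n=3)
    tree(n=2)
      tree(n=1)
        tree(n=0)
        -> return 2
        tree(n=0)
        -> return 2
      -> return 5
      tree(n=1) -> return 5  (same call as traced above)
    -> return 11
    tree(n=2) -> return 11  (same call as traced above)
  -> return 23
  tree(n=3) -> return 23  (same call as traced above)
-> return 47

Final answer: 47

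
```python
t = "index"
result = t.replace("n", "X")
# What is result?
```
Trace:
  t='index'
  t='index', result='iXdex'

Final answer: 'iXdex'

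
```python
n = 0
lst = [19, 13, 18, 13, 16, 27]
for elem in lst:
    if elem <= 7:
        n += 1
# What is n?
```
Trace:
  n=0
  n=0, elem=19
  n=0, elem=13
  n=0, elem=18
  n=0, elem=13
  n=0, elem=16
  n=0, elem=27

Final answer: 0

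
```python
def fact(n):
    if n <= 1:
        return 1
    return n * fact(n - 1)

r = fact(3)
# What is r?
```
Call trace:
fact(n=3)
  fact(n=2)
    fact(n=1)
    -> return 1
  -> return 2
-> return 6

Final answer: 6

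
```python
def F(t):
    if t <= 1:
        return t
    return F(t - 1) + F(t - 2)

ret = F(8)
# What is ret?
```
Call trace (a repeated sub-call is expanded the first time; later identical calls just restate its return value):
F(t=8)
  F(t=7)
    F(t=6)
      F(t=5)
        F(t=4)
          F(t=3)
            F(t=2)
              F(t=1)
              -> return 1
              F(t=0)
              -> return 0
            -> return 1
            F(t=1)
            -> return 1
          -> return 2
          F(t=2) -> return 1  (same call as traced above)
        -> return 3
        F(t=3) -> return 2  (same call as traced above)
      -> return 5
      F(t=4) -> return 3  (same call as traced above)
    -> return 8
    F(t=5) -> return 5  (same call as traced above)
  -> return 13
  F(t=6) -> return 8  (same call as traced above)
-> return 21

Final answer: 21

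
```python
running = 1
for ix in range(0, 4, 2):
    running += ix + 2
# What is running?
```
Trace:
  running=1
  running=3, ix=0
  running=7, ix=2

Final answer: 7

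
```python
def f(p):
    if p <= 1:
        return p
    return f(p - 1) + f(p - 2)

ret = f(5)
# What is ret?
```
Call trace (a repeated sub-call is expanded the first time; later identical calls just restate its return value):
f(p=5)
  f(p=4)
    f(p=3)
      f(p=2)
        f(p=1)
        -> return 1
        f(p=0)
        -> return 0
      -> return 1
      f(p=1)
      -> return 1
    -> return 2
    f(p=2) -> return 1  (same call as traced above)
  -> return 3
  f(p=3) -> return 2  (same call as traced above)
-> return 5

Final answer: 5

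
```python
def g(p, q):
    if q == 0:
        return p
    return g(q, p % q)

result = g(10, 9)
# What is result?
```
Call trace:
g(p=10, q=9)
  g(p=9, q=1)
    g(p=1, q=0)
    -> return 1
  -> return 1
-> return 1

Final answer: 1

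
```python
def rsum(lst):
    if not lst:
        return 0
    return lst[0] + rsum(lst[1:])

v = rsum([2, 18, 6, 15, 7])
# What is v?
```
Call trace:
rsum(lst=[2, 18, 6, 15, 7])
  rsum(lst=[18, 6, 15, 7])
    rsum(lst=[6, 15, 7])
      rsum(lst=[15, 7])
        rsum(lst=[7])
          rsum(lst=[])
          -> return 0
        -> return 7
      -> return 22
    -> return 28
  -> return 46
-> return 48

Final answer: 48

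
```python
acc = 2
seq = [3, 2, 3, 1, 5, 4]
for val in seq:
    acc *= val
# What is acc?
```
Trace:
  acc=2
  acc=6, val=3
  acc=12, val=2
  acc=36, val=3
  acc=36, val=1
  acc=180, val=5
  acc=720, val=4

Final answer: 720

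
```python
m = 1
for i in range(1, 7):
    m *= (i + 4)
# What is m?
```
Trace:
  m=1
  m=5, i=1
  m=30, i=2
  m=210, i=3
  m=1680, i=4
  m=15120, i=5
  m=151200, i=6

Final answer: 151200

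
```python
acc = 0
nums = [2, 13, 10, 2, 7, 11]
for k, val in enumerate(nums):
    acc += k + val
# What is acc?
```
Trace:
  acc=0
  acc=2, k=0, val=2
  acc=16, k=1, val=13
  acc=28, k=2, val=10
  acc=33, k=3, val=2
  acc=44, k=4, val=7
  acc=60, k=5, val=11

Final answer: 60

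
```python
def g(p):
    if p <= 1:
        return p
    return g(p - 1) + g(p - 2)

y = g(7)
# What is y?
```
Call trace (a repeated sub-call is expanded the first time; later identical calls just restate its return value):
g(p=7)
  g(p=6)
    g(p=5)
      g(p=4)
        g(p=3)
          g(p=2)
            g(p=1)
            -> return 1
            g(p=0)
            -> return 0
          -> return 1
          g(p=1)
          -> return 1
        -> return 2
        g(p=2) -> return 1  (same call as traced above)
      -> return 3
      g(p=3) -> return 2  (same call as traced above)
    -> return 5
    g(p=4) -> return 3  (same call as traced above)
  -> return 8
  g(p=5) -> return 5  (same call as traced above)
-> return 13

Final answer: 13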